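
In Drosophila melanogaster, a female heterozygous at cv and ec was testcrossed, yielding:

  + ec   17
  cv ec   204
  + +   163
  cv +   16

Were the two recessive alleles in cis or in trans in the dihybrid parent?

The two most frequent classes are + + (163) and cv ec (204); these are the parental (non-recombinant) types.
So the F1 carried + + on one chromosome and cv ec on the other — the recessive alleles are on the same chromosome (cis / coupling).

cis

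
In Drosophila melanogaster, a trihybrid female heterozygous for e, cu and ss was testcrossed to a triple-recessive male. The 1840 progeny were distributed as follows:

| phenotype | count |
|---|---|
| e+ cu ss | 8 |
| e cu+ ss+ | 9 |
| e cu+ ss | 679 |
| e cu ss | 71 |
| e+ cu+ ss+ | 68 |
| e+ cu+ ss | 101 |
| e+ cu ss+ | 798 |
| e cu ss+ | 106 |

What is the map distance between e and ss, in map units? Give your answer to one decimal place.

12.2 map units

The two most frequent reciprocal classes, e+ cu ss+ and e cu+ ss, are the parental types, so the F1 was e+ cu ss+ / e cu+ ss.
The two rarest classes, e+ cu ss and e cu+ ss+, are the double crossovers. Comparing them with the parentals, only the ss allele has switched, so ss is the middle locus and the order is cu – ss – e.
Crossovers in the ss–e interval produce the single-crossover classes e cu ss+ and e+ cu+ ss (106 + 101 = 207) plus the double crossovers (17).
RF(ss–e) = (207 + 17) / 1840 = 224/1840 = 0.1217 → 12.2 map units.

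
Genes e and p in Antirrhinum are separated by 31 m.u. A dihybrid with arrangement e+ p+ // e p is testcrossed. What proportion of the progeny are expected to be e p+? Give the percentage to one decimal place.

15.5%

A map distance of 31 m.u. corresponds to a recombination frequency of 0.310.
The F1 is e+ p+ / e p, so e p+ is a recombinant gamete class with expected frequency r/2 = 0.310/2 = 0.1550.
That is 0.1550 = 15.5% of the progeny.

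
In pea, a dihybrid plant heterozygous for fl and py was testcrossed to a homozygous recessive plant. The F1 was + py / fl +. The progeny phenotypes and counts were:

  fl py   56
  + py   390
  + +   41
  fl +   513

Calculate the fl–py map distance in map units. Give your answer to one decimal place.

The recombinant classes are + + and fl py: 41 + 56 = 97.
Recombination frequency = 97/1000 = 0.0970 ≈ 9.7%, i.e. 9.7 map units.

9.7 map units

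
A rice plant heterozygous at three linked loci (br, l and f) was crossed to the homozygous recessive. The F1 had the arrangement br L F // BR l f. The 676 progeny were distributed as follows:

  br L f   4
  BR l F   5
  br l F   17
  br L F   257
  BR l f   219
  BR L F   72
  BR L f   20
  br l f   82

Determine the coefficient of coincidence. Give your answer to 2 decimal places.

0.81

The two rarest classes, br L f and BR l F, are the double crossovers. Comparing them with the parentals, only the f allele has switched, so f is the middle locus and the order is br – f – l.
br–f: (154 + 9)/676 = 0.2411; f–l: (37 + 9)/676 = 0.0680.
Expected DCO frequency = 0.2411 × 0.0680 ≈ 0.01639; observed = 9/676 ≈ 0.01331.
Coefficient of coincidence = 0.01331/0.01639 ≈ 0.81.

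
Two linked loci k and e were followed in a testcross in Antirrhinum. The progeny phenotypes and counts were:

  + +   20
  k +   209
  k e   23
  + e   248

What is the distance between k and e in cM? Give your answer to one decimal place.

The two most frequent classes, + e (248) and k + (209), are the parental types, so the F1 was + e / k +.
The recombinant classes are + + and k e: 20 + 23 = 43.
Recombination frequency = 43/500 = 0.0860 ≈ 8.6%, i.e. 8.6 cM.

8.6 cM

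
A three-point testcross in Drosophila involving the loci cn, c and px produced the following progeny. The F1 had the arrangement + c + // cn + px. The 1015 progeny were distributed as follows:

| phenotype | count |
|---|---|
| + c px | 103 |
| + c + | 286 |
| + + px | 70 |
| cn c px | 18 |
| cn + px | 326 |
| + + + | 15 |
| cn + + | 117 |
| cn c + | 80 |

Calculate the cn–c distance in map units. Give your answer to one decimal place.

The two rarest classes, + + + and cn c px, are the double crossovers. Comparing them with the parentals, only the c allele has switched, so c is the middle locus and the order is cn – c – px.
Crossovers in the cn–c interval produce the single-crossover classes cn c + and + + px (80 + 70 = 150) plus the double crossovers (33).
RF(cn–c) = (150 + 33) / 1015 = 183/1015 = 0.1803 → 18.0 map units.

18.0 map units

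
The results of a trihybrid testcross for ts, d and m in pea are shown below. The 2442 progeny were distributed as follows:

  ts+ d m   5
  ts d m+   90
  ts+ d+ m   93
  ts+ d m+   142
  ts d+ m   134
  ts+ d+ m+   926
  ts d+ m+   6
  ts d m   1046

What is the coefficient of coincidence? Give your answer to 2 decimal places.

0.48

The two most frequent reciprocal classes, ts d m and ts+ d+ m+, are the parental types, so the F1 was ts d m / ts+ d+ m+.
The two rarest classes, ts+ d m and ts d+ m+, are the double crossovers. Comparing them with the parentals, only the ts allele has switched, so ts is the middle locus and the order is d – ts – m.
d–ts: (276 + 11)/2442 = 0.1175; ts–m: (183 + 11)/2442 = 0.0794.
Expected DCO frequency = 0.1175 × 0.0794 ≈ 0.00933; observed = 11/2442 ≈ 0.00450.
Coefficient of coincidence = 0.00450/0.00933 ≈ 0.48.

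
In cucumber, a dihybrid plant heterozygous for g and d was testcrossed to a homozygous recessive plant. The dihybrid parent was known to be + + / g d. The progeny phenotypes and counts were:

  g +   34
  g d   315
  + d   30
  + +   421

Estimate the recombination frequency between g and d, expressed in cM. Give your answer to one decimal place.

The recombinant classes are + d and g +: 30 + 34 = 64.
Recombination frequency = 64/800 = 0.0800 ≈ 8.0%, i.e. 8.0 cM.

8.0 cM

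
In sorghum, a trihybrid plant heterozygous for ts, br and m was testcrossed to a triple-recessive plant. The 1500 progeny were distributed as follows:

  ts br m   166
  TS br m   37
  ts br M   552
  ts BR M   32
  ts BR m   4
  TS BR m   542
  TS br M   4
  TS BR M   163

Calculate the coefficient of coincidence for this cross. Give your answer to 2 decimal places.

0.46

The two most frequent reciprocal classes, ts br M and TS BR m, are the parental types, so the F1 was ts br M / TS BR m.
The two rarest classes, TS br M and ts BR m, are the double crossovers. Comparing them with the parentals, only the ts allele has switched, so ts is the middle locus and the order is m – ts – br.
m–ts: (329 + 8)/1500 = 0.2247; ts–br: (69 + 8)/1500 = 0.0513.
Expected DCO frequency = 0.2247 × 0.0513 ≈ 0.01153; observed = 8/1500 ≈ 0.00533.
Coefficient of coincidence = 0.00533/0.01153 ≈ 0.46.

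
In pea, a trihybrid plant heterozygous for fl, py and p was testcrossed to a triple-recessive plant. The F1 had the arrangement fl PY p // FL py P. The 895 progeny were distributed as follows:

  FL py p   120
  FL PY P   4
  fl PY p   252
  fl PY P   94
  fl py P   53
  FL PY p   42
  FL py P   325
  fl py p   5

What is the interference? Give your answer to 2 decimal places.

0.65

The two rarest classes, fl py p and FL PY P, are the double crossovers. Comparing them with the parentals, only the py allele has switched, so py is the middle locus and the order is p – py – fl.
p–py: (214 + 9)/895 = 0.2492; py–fl: (95 + 9)/895 = 0.1162.
Expected DCO frequency = 0.2492 × 0.1162 ≈ 0.02896; observed = 9/895 ≈ 0.01006.
Coefficient of coincidence = 0.01006/0.02896 ≈ 0.35; interference = 1 − 0.35 = 0.65.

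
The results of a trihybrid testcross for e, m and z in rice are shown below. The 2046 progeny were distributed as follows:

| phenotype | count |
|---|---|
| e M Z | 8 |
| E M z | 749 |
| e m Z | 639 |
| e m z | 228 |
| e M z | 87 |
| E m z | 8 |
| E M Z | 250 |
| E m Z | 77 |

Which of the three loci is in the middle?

m

The two most frequent reciprocal classes, E M z and e m Z, are the parental types, so the F1 was E M z / e m Z.
The two rarest classes, E m z and e M Z, are the double crossovers. Comparing them with the parentals, only the m allele has switched, so m is the middle locus and the order is e – m – z.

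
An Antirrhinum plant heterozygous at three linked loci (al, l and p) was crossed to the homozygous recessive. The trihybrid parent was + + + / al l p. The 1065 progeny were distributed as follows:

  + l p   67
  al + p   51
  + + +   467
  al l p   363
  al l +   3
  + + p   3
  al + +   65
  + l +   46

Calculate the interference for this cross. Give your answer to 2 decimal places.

0.55

The two rarest classes, + + p and al l +, are the double crossovers. Comparing them with the parentals, only the p allele has switched, so p is the middle locus and the order is l – p – al.
l–p: (97 + 6)/1065 = 0.0967; p–al: (132 + 6)/1065 = 0.1296.
Expected DCO frequency = 0.0967 × 0.1296 ≈ 0.01253; observed = 6/1065 ≈ 0.00563.
Coefficient of coincidence = 0.00563/0.01253 ≈ 0.45; interference = 1 − 0.45 = 0.55.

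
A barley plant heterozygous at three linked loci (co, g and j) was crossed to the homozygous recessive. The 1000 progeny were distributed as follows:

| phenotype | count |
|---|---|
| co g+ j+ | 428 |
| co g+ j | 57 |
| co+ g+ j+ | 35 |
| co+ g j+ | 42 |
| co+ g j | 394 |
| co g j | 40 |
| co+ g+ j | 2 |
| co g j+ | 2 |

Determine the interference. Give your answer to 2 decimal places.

0.51

The two most frequent reciprocal classes, co g+ j+ and co+ g j, are the parental types, so the F1 was co g+ j+ / co+ g j.
The two rarest classes, co g j+ and co+ g+ j, are the double crossovers. Comparing them with the parentals, only the g allele has switched, so g is the middle locus and the order is j – g – co.
j–g: (99 + 4)/1000 = 0.1030; g–co: (75 + 4)/1000 = 0.0790.
Expected DCO frequency = 0.1030 × 0.0790 ≈ 0.00814; observed = 4/1000 ≈ 0.00400.
Coefficient of coincidence = 0.00400/0.00814 ≈ 0.49; interference = 1 − 0.49 = 0.51.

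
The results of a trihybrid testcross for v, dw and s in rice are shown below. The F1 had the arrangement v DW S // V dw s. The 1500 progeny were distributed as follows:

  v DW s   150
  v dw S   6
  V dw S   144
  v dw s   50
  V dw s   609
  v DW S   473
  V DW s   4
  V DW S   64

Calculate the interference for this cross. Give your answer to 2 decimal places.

The two rarest classes, v dw S and V DW s, are the double crossovers. Comparing them with the parentals, only the dw allele has switched, so dw is the middle locus and the order is v – dw – s.
v–dw: (114 + 10)/1500 = 0.0827; dw–s: (294 + 10)/1500 = 0.2027.
Expected DCO frequency = 0.0827 × 0.2027 ≈ 0.01676; observed = 10/1500 ≈ 0.00667.
Coefficient of coincidence = 0.00667/0.01676 ≈ 0.40; interference = 1 − 0.40 = 0.60.

0.60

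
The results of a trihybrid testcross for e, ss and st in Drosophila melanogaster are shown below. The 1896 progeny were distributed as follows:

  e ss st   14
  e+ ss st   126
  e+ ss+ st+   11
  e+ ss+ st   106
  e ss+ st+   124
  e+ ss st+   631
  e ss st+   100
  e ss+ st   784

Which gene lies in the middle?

ss

The two most frequent reciprocal classes, e+ ss st+ and e ss+ st, are the parental types, so the F1 was e+ ss st+ / e ss+ st.
The two rarest classes, e+ ss+ st+ and e ss st, are the double crossovers. Comparing them with the parentals, only the ss allele has switched, so ss is the middle locus and the order is st – ss – e.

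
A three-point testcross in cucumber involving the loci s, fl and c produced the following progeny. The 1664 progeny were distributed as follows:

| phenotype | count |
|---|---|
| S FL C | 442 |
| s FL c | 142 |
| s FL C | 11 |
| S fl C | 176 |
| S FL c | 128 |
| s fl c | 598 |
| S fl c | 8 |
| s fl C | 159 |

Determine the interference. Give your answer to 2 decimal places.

The two most frequent reciprocal classes, s fl c and S FL C, are the parental types, so the F1 was s fl c / S FL C.
The two rarest classes, S fl c and s FL C, are the double crossovers. Comparing them with the parentals, only the s allele has switched, so s is the middle locus and the order is fl – s – c.
fl–s: (318 + 19)/1664 = 0.2025; s–c: (287 + 19)/1664 = 0.1839.
Expected DCO frequency = 0.2025 × 0.1839 ≈ 0.03724; observed = 19/1664 ≈ 0.01142.
Coefficient of coincidence = 0.01142/0.03724 ≈ 0.31; interference = 1 − 0.31 = 0.69.

0.69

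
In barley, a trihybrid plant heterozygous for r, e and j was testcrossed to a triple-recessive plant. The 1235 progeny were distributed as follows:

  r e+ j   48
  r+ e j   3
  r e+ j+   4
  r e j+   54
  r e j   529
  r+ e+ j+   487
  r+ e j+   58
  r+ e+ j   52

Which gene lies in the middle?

The two most frequent reciprocal classes, r e j and r+ e+ j+, are the parental types, so the F1 was r e j / r+ e+ j+.
The two rarest classes, r+ e j and r e+ j+, are the double crossovers. Comparing them with the parentals, only the r allele has switched, so r is the middle locus and the order is e – r – j.

r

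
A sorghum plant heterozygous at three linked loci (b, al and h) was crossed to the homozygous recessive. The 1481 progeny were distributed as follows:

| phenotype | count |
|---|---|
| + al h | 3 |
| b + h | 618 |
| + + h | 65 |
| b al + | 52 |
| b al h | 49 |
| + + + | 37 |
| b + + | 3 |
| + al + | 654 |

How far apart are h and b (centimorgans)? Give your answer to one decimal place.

The two most frequent reciprocal classes, b + h and + al +, are the parental types, so the F1 was b + h / + al +.
The two rarest classes, b + + and + al h, are the double crossovers. Comparing them with the parentals, only the h allele has switched, so h is the middle locus and the order is al – h – b.
Crossovers in the h–b interval produce the single-crossover classes + + h and b al + (65 + 52 = 117) plus the double crossovers (6).
RF(h–b) = (117 + 6) / 1481 = 123/1481 = 0.0831 → 8.3 centimorgans.

8.3 centimorgans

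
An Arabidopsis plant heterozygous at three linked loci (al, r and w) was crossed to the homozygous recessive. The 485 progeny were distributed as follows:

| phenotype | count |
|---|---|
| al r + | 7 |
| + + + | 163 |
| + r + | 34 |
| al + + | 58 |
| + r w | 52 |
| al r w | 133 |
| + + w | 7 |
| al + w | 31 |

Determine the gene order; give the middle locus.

w

The two most frequent reciprocal classes, + + + and al r w, are the parental types, so the F1 was + + + / al r w.
The two rarest classes, + + w and al r +, are the double crossovers. Comparing them with the parentals, only the w allele has switched, so w is the middle locus and the order is r – w – al.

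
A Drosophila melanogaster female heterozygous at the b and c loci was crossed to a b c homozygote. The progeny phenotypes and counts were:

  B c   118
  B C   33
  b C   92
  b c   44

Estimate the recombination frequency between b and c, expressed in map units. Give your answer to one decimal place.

26.8 map units

The two most frequent classes, B c (118) and b C (92), are the parental types, so the F1 was B c / b C.
The recombinant classes are B C and b c: 33 + 44 = 77.
Recombination frequency = 77/287 = 0.2683 ≈ 26.8%, i.e. 26.8 map units.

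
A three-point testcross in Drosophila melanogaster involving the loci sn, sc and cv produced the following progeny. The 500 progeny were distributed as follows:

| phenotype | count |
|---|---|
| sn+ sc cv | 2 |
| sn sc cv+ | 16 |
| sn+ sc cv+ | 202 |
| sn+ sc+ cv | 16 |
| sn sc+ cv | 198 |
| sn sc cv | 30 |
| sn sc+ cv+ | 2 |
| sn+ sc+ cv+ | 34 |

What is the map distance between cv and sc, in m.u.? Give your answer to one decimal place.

13.6 m.u.

The two most frequent reciprocal classes, sn+ sc cv+ and sn sc+ cv, are the parental types, so the F1 was sn+ sc cv+ / sn sc+ cv.
The two rarest classes, sn+ sc cv and sn sc+ cv+, are the double crossovers. Comparing them with the parentals, only the cv allele has switched, so cv is the middle locus and the order is sc – cv – sn.
Crossovers in the sc–cv interval produce the single-crossover classes sn+ sc+ cv+ and sn sc cv (34 + 30 = 64) plus the double crossovers (4).
RF(sc–cv) = (64 + 4) / 500 = 68/500 = 0.1360 → 13.6 m.u.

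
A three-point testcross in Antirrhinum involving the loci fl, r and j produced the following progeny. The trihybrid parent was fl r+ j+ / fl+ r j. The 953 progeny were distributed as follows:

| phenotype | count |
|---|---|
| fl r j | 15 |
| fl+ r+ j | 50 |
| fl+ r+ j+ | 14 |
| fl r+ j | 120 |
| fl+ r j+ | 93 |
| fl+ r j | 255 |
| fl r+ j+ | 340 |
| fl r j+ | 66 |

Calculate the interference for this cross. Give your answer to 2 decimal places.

The two rarest classes, fl+ r+ j+ and fl r j, are the double crossovers. Comparing them with the parentals, only the fl allele has switched, so fl is the middle locus and the order is j – fl – r.
j–fl: (213 + 29)/953 = 0.2539; fl–r: (116 + 29)/953 = 0.1522.
Expected DCO frequency = 0.2539 × 0.1522 ≈ 0.03864; observed = 29/953 ≈ 0.03043.
Coefficient of coincidence = 0.03043/0.03864 ≈ 0.79; interference = 1 − 0.79 = 0.21.

0.21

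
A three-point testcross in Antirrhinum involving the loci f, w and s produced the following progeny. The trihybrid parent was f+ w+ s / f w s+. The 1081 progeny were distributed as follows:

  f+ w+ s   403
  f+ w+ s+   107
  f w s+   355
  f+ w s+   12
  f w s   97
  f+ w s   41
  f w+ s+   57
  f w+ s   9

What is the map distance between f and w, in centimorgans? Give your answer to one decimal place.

The two rarest classes, f w+ s and f+ w s+, are the double crossovers. Comparing them with the parentals, only the f allele has switched, so f is the middle locus and the order is s – f – w.
Crossovers in the f–w interval produce the single-crossover classes f+ w s and f w+ s+ (41 + 57 = 98) plus the double crossovers (21).
RF(f–w) = (98 + 21) / 1081 = 119/1081 = 0.1101 → 11.0 centimorgans.

11.0 centimorgans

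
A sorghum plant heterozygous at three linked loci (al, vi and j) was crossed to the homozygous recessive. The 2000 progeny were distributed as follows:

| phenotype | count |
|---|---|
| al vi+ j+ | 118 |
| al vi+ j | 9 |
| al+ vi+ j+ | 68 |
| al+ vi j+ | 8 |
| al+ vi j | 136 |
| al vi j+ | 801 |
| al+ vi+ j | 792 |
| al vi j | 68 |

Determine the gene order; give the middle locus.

al

The two most frequent reciprocal classes, al vi j+ and al+ vi+ j, are the parental types, so the F1 was al vi j+ / al+ vi+ j.
The two rarest classes, al+ vi j+ and al vi+ j, are the double crossovers. Comparing them with the parentals, only the al allele has switched, so al is the middle locus and the order is vi – al – j.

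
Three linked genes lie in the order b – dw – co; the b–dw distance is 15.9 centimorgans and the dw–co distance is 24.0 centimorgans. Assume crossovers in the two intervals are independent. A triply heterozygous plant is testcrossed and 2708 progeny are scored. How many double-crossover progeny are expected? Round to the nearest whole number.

Map distances give recombination frequencies of 0.159 and 0.240 for the two intervals.
With no interference, expected double-crossover frequency = 0.159 × 0.240 = 0.03816.
Expected number = 0.03816 × 2708 = 103.34 ≈ 103.

103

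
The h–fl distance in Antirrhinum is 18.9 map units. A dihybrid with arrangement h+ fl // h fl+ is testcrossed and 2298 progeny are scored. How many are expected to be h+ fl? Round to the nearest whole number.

932

A map distance of 18.9 map units corresponds to a recombination frequency of 0.189.
The F1 is h+ fl / h fl+, so h+ fl is a parental gamete class with expected frequency (1 − r)/2 = 0.811/2 = 0.4055.
Expected number = 0.4055 × 2298 = 931.84 ≈ 932.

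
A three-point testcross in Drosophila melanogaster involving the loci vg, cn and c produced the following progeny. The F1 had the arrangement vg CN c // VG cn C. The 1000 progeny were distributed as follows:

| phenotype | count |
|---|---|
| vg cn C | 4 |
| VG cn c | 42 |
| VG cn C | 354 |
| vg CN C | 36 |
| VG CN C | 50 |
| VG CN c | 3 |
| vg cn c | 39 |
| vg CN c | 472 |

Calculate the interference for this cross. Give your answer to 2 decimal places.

0.14

The two rarest classes, VG CN c and vg cn C, are the double crossovers. Comparing them with the parentals, only the vg allele has switched, so vg is the middle locus and the order is c – vg – cn.
c–vg: (78 + 7)/1000 = 0.0850; vg–cn: (89 + 7)/1000 = 0.0960.
Expected DCO frequency = 0.0850 × 0.0960 ≈ 0.00816; observed = 7/1000 ≈ 0.00700.
Coefficient of coincidence = 0.00700/0.00816 ≈ 0.86; interference = 1 − 0.86 = 0.14.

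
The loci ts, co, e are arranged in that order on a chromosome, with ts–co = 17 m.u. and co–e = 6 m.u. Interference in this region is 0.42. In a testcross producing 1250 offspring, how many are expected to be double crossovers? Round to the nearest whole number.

7

Map distances give recombination frequencies of 0.170 and 0.060 for the two intervals.
With interference 0.42 (so coincidence = 0.58), expected double-crossover frequency = 0.170 × 0.060 × 0.58 = 0.00592.
Expected number = 0.00592 × 1250 = 7.40 ≈ 7.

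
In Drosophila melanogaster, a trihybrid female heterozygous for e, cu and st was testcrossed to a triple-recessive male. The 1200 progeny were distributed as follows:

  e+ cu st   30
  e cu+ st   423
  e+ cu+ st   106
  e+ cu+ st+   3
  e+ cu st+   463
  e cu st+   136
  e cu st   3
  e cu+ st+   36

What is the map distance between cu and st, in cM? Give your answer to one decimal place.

The two most frequent reciprocal classes, e cu+ st and e+ cu st+, are the parental types, so the F1 was e cu+ st / e+ cu st+.
The two rarest classes, e cu st and e+ cu+ st+, are the double crossovers. Comparing them with the parentals, only the cu allele has switched, so cu is the middle locus and the order is st – cu – e.
Crossovers in the st–cu interval produce the single-crossover classes e cu+ st+ and e+ cu st (36 + 30 = 66) plus the double crossovers (6).
RF(st–cu) = (66 + 6) / 1200 = 72/1200 = 0.0600 → 6.0 cM.

6.0 cM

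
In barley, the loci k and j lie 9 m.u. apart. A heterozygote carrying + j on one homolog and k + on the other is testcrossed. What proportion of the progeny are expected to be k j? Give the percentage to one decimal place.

A map distance of 9 m.u. corresponds to a recombination frequency of 0.090.
The F1 is + j / k +, so k j is a recombinant gamete class with expected frequency r/2 = 0.090/2 = 0.0450.
That is 0.0450 = 4.5% of the progeny.

4.5%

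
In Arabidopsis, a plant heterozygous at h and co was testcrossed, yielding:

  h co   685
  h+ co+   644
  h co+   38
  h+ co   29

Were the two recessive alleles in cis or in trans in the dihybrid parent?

The two most frequent classes are h+ co+ (644) and h co (685); these are the parental (non-recombinant) types.
So the F1 carried h+ co+ on one chromosome and h co on the other — the recessive alleles are on the same chromosome (cis / coupling).

cis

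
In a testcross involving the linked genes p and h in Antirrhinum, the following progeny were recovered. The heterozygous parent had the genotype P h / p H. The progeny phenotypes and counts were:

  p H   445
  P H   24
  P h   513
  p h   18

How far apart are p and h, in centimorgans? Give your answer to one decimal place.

4.2 centimorgans

The recombinant classes are P H and p h: 24 + 18 = 42.
Recombination frequency = 42/1000 = 0.0420 ≈ 4.2%, i.e. 4.2 centimorgans.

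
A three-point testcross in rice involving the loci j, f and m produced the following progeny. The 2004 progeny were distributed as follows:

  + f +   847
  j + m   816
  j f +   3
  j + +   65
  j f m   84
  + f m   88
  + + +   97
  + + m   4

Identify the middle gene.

The two most frequent reciprocal classes, j + m and + f +, are the parental types, so the F1 was j + m / + f +.
The two rarest classes, + + m and j f +, are the double crossovers. Comparing them with the parentals, only the j allele has switched, so j is the middle locus and the order is m – j – f.

j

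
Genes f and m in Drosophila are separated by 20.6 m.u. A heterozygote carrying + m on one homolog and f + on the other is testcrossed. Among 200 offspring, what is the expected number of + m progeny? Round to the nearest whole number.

79

A map distance of 20.6 m.u. corresponds to a recombination frequency of 0.206.
The F1 is + m / f +, so + m is a parental gamete class with expected frequency (1 − r)/2 = 0.794/2 = 0.3970.
Expected number = 0.3970 × 200 = 79.40 ≈ 79.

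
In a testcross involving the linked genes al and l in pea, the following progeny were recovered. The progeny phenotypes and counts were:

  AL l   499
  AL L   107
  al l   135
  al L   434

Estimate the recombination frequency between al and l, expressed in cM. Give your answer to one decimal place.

20.6 cM

The two most frequent classes, AL l (499) and al L (434), are the parental types, so the F1 was AL l / al L.
The recombinant classes are AL L and al l: 107 + 135 = 242.
Recombination frequency = 242/1175 = 0.2060 ≈ 20.6%, i.e. 20.6 cM.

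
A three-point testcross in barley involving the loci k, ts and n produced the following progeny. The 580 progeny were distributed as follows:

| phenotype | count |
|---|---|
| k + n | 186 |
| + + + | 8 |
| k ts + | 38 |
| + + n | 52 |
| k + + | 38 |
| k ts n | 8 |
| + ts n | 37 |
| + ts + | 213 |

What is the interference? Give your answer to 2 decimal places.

0.04

The two most frequent reciprocal classes, k + n and + ts +, are the parental types, so the F1 was k + n / + ts +.
The two rarest classes, k ts n and + + +, are the double crossovers. Comparing them with the parentals, only the ts allele has switched, so ts is the middle locus and the order is k – ts – n.
k–ts: (90 + 16)/580 = 0.1828; ts–n: (75 + 16)/580 = 0.1569.
Expected DCO frequency = 0.1828 × 0.1569 ≈ 0.02868; observed = 16/580 ≈ 0.02759.
Coefficient of coincidence = 0.02759/0.02868 ≈ 0.96; interference = 1 − 0.96 = 0.04.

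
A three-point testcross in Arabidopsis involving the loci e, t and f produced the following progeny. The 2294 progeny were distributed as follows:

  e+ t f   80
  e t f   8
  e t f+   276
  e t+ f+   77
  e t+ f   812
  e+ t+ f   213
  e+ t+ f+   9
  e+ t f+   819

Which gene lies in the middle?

t

The two most frequent reciprocal classes, e+ t f+ and e t+ f, are the parental types, so the F1 was e+ t f+ / e t+ f.
The two rarest classes, e+ t+ f+ and e t f, are the double crossovers. Comparing them with the parentals, only the t allele has switched, so t is the middle locus and the order is f – t – e.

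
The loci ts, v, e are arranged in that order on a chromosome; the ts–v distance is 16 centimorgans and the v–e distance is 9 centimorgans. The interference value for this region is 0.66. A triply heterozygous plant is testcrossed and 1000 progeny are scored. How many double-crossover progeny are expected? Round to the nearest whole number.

Map distances give recombination frequencies of 0.160 and 0.090 for the two intervals.
With interference 0.66 (so coincidence = 0.34), expected double-crossover frequency = 0.160 × 0.090 × 0.34 = 0.00490.
Expected number = 0.00490 × 1000 = 4.90 ≈ 5.

5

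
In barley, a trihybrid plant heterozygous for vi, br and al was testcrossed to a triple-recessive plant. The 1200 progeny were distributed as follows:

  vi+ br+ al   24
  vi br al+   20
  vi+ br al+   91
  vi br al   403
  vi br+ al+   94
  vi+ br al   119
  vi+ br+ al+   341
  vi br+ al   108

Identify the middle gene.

al

The two most frequent reciprocal classes, vi+ br+ al+ and vi br al, are the parental types, so the F1 was vi+ br+ al+ / vi br al.
The two rarest classes, vi+ br+ al and vi br al+, are the double crossovers. Comparing them with the parentals, only the al allele has switched, so al is the middle locus and the order is br – al – vi.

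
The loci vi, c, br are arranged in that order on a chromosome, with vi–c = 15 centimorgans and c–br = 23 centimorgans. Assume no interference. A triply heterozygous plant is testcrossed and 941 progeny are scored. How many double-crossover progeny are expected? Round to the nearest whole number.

Map distances give recombination frequencies of 0.150 and 0.230 for the two intervals.
With no interference, expected double-crossover frequency = 0.150 × 0.230 = 0.03450.
Expected number = 0.03450 × 941 = 32.46 ≈ 32.

32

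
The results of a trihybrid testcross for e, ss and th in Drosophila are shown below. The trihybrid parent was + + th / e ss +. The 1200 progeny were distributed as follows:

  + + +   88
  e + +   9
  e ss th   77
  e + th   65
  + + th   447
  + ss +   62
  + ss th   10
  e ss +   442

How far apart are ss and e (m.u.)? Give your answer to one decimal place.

12.2 m.u.

The two rarest classes, + ss th and e + +, are the double crossovers. Comparing them with the parentals, only the ss allele has switched, so ss is the middle locus and the order is e – ss – th.
Crossovers in the e–ss interval produce the single-crossover classes e + th and + ss + (65 + 62 = 127) plus the double crossovers (19).
RF(e–ss) = (127 + 19) / 1200 = 146/1200 = 0.1217 → 12.2 m.u.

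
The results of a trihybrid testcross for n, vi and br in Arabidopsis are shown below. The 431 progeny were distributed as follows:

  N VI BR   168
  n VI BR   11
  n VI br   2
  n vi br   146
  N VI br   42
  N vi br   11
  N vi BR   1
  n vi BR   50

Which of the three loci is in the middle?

vi

The two most frequent reciprocal classes, n vi br and N VI BR, are the parental types, so the F1 was n vi br / N VI BR.
The two rarest classes, n VI br and N vi BR, are the double crossovers. Comparing them with the parentals, only the vi allele has switched, so vi is the middle locus and the order is n – vi – br.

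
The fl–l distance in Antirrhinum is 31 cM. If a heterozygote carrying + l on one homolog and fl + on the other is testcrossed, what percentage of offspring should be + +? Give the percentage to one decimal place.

A map distance of 31 cM corresponds to a recombination frequency of 0.310.
The F1 is + l / fl +, so + + is a recombinant gamete class with expected frequency r/2 = 0.310/2 = 0.1550.
That is 0.1550 = 15.5% of the progeny.

15.5%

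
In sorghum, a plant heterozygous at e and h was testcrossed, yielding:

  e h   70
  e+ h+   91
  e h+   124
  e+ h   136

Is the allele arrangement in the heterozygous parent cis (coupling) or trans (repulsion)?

trans

The two most frequent classes are e+ h (136) and e h+ (124); these are the parental (non-recombinant) types.
So the F1 carried e+ h on one chromosome and e h+ on the other — the recessive alleles are on opposite chromosomes (trans / repulsion).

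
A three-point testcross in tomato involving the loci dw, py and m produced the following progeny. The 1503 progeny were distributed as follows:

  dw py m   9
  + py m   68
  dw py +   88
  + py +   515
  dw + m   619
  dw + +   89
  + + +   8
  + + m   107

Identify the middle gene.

The two most frequent reciprocal classes, + py + and dw + m, are the parental types, so the F1 was + py + / dw + m.
The two rarest classes, + + + and dw py m, are the double crossovers. Comparing them with the parentals, only the py allele has switched, so py is the middle locus and the order is m – py – dw.

py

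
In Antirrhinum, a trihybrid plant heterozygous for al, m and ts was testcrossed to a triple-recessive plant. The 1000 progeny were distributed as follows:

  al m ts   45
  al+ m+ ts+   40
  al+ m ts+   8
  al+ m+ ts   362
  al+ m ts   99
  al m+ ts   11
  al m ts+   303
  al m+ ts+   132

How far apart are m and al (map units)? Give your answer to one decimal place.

25.0 map units

The two most frequent reciprocal classes, al+ m+ ts and al m ts+, are the parental types, so the F1 was al+ m+ ts / al m ts+.
The two rarest classes, al m+ ts and al+ m ts+, are the double crossovers. Comparing them with the parentals, only the al allele has switched, so al is the middle locus and the order is ts – al – m.
Crossovers in the al–m interval produce the single-crossover classes al+ m ts and al m+ ts+ (99 + 132 = 231) plus the double crossovers (19).
RF(al–m) = (231 + 19) / 1000 = 250/1000 = 0.2500 → 25.0 map units.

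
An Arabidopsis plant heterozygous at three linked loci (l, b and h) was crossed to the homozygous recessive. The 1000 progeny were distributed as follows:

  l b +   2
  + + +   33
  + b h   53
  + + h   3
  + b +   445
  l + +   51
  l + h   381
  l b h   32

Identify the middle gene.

The two most frequent reciprocal classes, + b + and l + h, are the parental types, so the F1 was + b + / l + h.
The two rarest classes, l b + and + + h, are the double crossovers. Comparing them with the parentals, only the l allele has switched, so l is the middle locus and the order is b – l – h.

l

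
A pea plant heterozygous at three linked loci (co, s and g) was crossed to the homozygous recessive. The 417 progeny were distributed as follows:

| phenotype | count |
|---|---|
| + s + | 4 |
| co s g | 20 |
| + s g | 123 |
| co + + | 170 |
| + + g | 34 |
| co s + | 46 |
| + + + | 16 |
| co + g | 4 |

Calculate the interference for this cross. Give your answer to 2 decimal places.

The two most frequent reciprocal classes, co + + and + s g, are the parental types, so the F1 was co + + / + s g.
The two rarest classes, co + g and + s +, are the double crossovers. Comparing them with the parentals, only the g allele has switched, so g is the middle locus and the order is co – g – s.
co–g: (36 + 8)/417 = 0.1055; g–s: (80 + 8)/417 = 0.2110.
Expected DCO frequency = 0.1055 × 0.2110 ≈ 0.02226; observed = 8/417 ≈ 0.01918.
Coefficient of coincidence = 0.01918/0.02226 ≈ 0.86; interference = 1 − 0.86 = 0.14.

0.14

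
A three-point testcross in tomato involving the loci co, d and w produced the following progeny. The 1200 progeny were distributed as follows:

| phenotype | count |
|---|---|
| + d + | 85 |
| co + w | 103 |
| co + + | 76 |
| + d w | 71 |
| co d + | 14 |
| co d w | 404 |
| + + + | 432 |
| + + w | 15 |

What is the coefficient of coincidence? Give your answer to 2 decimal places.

0.91

The two most frequent reciprocal classes, + + + and co d w, are the parental types, so the F1 was + + + / co d w.
The two rarest classes, + + w and co d +, are the double crossovers. Comparing them with the parentals, only the w allele has switched, so w is the middle locus and the order is co – w – d.
co–w: (147 + 29)/1200 = 0.1467; w–d: (188 + 29)/1200 = 0.1808.
Expected DCO frequency = 0.1467 × 0.1808 ≈ 0.02652; observed = 29/1200 ≈ 0.02417.
Coefficient of coincidence = 0.02417/0.02652 ≈ 0.91.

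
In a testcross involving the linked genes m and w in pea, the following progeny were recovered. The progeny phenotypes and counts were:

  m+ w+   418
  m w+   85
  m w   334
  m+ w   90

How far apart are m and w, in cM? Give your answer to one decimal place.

The two most frequent classes, m+ w+ (418) and m w (334), are the parental types, so the F1 was m+ w+ / m w.
The recombinant classes are m+ w and m w+: 90 + 85 = 175.
Recombination frequency = 175/927 = 0.1888 ≈ 18.9%, i.e. 18.9 cM.

18.9 cM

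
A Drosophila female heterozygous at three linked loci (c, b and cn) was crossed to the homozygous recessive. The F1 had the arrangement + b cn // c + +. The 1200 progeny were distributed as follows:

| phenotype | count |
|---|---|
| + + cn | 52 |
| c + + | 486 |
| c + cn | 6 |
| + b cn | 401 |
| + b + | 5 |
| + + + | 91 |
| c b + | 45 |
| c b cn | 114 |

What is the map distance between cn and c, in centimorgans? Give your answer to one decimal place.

The two rarest classes, + b + and c + cn, are the double crossovers. Comparing them with the parentals, only the cn allele has switched, so cn is the middle locus and the order is b – cn – c.
Crossovers in the cn–c interval produce the single-crossover classes c b cn and + + + (114 + 91 = 205) plus the double crossovers (11).
RF(cn–c) = (205 + 11) / 1200 = 216/1200 = 0.1800 → 18.0 centimorgans.

18.0 centimorgans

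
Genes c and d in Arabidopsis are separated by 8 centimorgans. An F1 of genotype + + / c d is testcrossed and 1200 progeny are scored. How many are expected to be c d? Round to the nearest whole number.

A map distance of 8 centimorgans corresponds to a recombination frequency of 0.080.
The F1 is + + / c d, so c d is a parental gamete class with expected frequency (1 − r)/2 = 0.920/2 = 0.4600.
Expected number = 0.4600 × 1200 = 552.00 ≈ 552.

552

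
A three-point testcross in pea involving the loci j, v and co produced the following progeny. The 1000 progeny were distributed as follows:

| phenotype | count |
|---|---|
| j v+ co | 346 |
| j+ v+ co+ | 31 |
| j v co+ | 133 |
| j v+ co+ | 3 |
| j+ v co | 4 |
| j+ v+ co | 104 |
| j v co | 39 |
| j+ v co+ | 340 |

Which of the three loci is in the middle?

co

The two most frequent reciprocal classes, j v+ co and j+ v co+, are the parental types, so the F1 was j v+ co / j+ v co+.
The two rarest classes, j v+ co+ and j+ v co, are the double crossovers. Comparing them with the parentals, only the co allele has switched, so co is the middle locus and the order is v – co – j.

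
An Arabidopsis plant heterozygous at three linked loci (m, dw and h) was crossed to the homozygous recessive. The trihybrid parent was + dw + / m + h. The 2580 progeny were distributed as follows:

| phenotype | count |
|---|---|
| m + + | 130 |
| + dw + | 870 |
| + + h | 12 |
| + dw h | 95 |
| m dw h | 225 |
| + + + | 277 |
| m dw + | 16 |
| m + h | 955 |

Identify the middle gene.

The two rarest classes, m dw + and + + h, are the double crossovers. Comparing them with the parentals, only the m allele has switched, so m is the middle locus and the order is dw – m – h.

m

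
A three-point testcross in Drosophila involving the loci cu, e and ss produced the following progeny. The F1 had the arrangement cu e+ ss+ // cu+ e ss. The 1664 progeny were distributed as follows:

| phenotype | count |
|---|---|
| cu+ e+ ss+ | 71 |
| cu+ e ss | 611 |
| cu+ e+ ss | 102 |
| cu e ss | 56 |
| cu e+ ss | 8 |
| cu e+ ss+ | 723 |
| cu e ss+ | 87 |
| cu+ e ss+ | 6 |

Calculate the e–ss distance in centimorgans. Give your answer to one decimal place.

The two rarest classes, cu e+ ss and cu+ e ss+, are the double crossovers. Comparing them with the parentals, only the ss allele has switched, so ss is the middle locus and the order is cu – ss – e.
Crossovers in the ss–e interval produce the single-crossover classes cu e ss+ and cu+ e+ ss (87 + 102 = 189) plus the double crossovers (14).
RF(ss–e) = (189 + 14) / 1664 = 203/1664 = 0.1220 → 12.2 centimorgans.

12.2 centimorgans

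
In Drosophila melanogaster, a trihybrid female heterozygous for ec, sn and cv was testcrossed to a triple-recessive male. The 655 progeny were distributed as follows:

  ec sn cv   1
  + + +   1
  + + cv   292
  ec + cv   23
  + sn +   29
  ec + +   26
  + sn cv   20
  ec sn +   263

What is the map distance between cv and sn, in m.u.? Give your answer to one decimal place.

7.3 m.u.

The two most frequent reciprocal classes, + + cv and ec sn +, are the parental types, so the F1 was + + cv / ec sn +.
The two rarest classes, + + + and ec sn cv, are the double crossovers. Comparing them with the parentals, only the cv allele has switched, so cv is the middle locus and the order is ec – cv – sn.
Crossovers in the cv–sn interval produce the single-crossover classes + sn cv and ec + + (20 + 26 = 46) plus the double crossovers (2).
RF(cv–sn) = (46 + 2) / 655 = 48/655 = 0.0733 → 7.3 m.u.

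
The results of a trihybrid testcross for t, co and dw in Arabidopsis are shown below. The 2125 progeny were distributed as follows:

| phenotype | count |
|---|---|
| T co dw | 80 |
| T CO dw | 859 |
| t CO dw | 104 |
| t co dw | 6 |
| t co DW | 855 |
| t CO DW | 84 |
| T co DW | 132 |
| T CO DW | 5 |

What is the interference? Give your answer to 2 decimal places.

The two most frequent reciprocal classes, t co DW and T CO dw, are the parental types, so the F1 was t co DW / T CO dw.
The two rarest classes, t co dw and T CO DW, are the double crossovers. Comparing them with the parentals, only the dw allele has switched, so dw is the middle locus and the order is t – dw – co.
t–dw: (236 + 11)/2125 = 0.1162; dw–co: (164 + 11)/2125 = 0.0824.
Expected DCO frequency = 0.1162 × 0.0824 ≈ 0.00957; observed = 11/2125 ≈ 0.00518.
Coefficient of coincidence = 0.00518/0.00957 ≈ 0.54; interference = 1 − 0.54 = 0.46.

0.46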